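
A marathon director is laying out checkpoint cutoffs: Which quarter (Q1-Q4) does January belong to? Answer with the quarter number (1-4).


Month: January (month 1)
Q1: January-March (months 1-3)
Q2: April-June (months 4-6)
Q3: July-September (months 7-9)
Q4: October-December (months 10-12)
Month 1 falls in Q1

1


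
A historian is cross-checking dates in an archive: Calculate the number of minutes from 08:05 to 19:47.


Start time: 08:05 = 485 minutes from midnight
End time: 19:47 = 1187 minutes from midnight
Difference: 1187 - 485 = 702 minutes
That is 11 hours and 42 minutes

702


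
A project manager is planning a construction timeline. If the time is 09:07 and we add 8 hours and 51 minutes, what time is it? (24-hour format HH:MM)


Start time: 09:07
Adding: 8 hours 51 minutes
Minutes: 7 + 51 = 58
Hours: 9 + 8 + 0 = 17
Result: 17:58

17:58


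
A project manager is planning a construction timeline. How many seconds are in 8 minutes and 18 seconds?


Minutes: 8
Extra seconds: 18
Seconds per minute: 60
Minutes to seconds: 8 x 60 = 480
Total: 480 + 18 = 498

498


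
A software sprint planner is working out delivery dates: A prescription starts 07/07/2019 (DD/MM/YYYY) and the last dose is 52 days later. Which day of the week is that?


Start: 2019-07-07 (Sunday)
Step 1 - find target date: add 52 days
  2019-07-07 + 52 days = 2019-08-28
Step 2 - day of week:
  52 mod 7 = 3
  Sunday + 3 days -> Wednesday
Result: Wednesday (2019-08-28)

Wednesday


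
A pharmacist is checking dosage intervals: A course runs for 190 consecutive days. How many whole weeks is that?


Total days: 190
Days per week: 7
Division: 190 / 7 = 27 remainder 1
Complete weeks: 27
Remaining days: 1

27


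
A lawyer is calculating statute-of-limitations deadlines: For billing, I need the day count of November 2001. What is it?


Month: November
Year: 2001
November is a 30-day month
Total: 30 days

30


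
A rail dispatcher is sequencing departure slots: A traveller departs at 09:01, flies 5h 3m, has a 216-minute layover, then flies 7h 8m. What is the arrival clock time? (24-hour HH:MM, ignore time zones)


Depart: 09:01
Leg 1: +303 min -> 14:04
Layover: +216 min -> 17:40
Leg 2: +428 min -> 00:48
Total travel: 947 minutes = 15h 47m
Arrival: 00:48

00:48


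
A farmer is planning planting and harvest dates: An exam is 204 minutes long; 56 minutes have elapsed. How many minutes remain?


Total budget: 204 minutes
Time used: 56 minutes
Remaining: 204 - 56 = 148 minutes
Percent used: 27.5%
Percent remaining: 72.5%

148


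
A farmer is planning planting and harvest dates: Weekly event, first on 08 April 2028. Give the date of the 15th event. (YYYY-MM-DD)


First occurrence: 2028-04-08 (occurrence 1)
Each occurrence is 7 days after the previous.
Occurrence 15 is 14 weeks after the first.
14 weeks = 98 days
2028-04-08 + 98 days = 2028-07-15

2028-07-15


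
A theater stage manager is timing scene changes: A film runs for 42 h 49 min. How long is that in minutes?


Hours: 42
Minutes: 49
Convert hours to minutes: 42 x 60 = 2520
Add remaining minutes: 2520 + 49 = 2569

2569


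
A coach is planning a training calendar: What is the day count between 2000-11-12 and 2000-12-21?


Start date: 2000-11-12
End date: 2000-12-21
Nov 2000: +19 days
Dec 2000: +20 days
Total: 39 days

39


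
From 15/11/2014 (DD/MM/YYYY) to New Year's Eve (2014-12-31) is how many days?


Start: November 15, 2014
End: December 31, 2014
Days left in November: 15
December: 31
Sum of remaining months: 31
Total: 15 + 31 = 46

46


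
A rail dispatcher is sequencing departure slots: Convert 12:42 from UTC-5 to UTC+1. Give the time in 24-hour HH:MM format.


Local time: 12:42 at UTC-5 (offset -5h)
Target zone: UTC+1 (offset 1h)
Difference: 1 - (-5) = 6 hours
Calculation: 12 + (6) = 18
Result: 18:42

18:42


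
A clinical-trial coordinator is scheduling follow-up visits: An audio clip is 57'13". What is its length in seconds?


Minutes: 57
Seconds: 13
Convert minutes to seconds: 57 x 60 = 3420
Add remaining seconds: 3420 + 13 = 3433

3433


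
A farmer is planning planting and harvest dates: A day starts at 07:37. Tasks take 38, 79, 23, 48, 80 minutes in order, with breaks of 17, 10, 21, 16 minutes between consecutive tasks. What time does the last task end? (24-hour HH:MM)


Start: 07:37 = 457 min from midnight
  after task 1 (38 min): 08:15
  after break (17 min): 08:32
  after task 2 (79 min): 09:51
  after break (10 min): 10:01
  after task 3 (23 min): 10:24
  after break (21 min): 10:45
  after task 4 (48 min): 11:33
  after break (16 min): 11:49
  after task 5 (80 min): 13:09
Total elapsed: 332 minutes
End time: 13:09

13:09


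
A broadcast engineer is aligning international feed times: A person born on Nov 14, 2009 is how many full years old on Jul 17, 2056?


Birth: 2009-11-14
Reference: 2056-07-17
Year difference: 2056 - 2009 = 47
Has birthday (11-14) occurred by 07-17? No
Birthday not yet reached this year -> subtract 1
Age in full years: 46

46


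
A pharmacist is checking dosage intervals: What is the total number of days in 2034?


Year: 2034
Check leap year rules:
Divisible by 4? No
2034 is not a leap year
Days: 365

365


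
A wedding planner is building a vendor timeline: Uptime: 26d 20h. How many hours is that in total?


Days: 26
Extra hours: 20
Hours per day: 24
Days to hours: 26 x 24 = 624
Total: 624 + 20 = 644

644


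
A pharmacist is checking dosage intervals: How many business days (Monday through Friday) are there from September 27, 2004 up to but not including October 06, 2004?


Start: 2004-09-27 (Monday)
End (exclusive): 2004-10-06 (Wednesday)
Total calendar days: 9
Full weeks: 9 // 7 = 1 -> 5 weekdays
Remaining 2 days starting on Monday:
  Mon(w), Tue(w) -> 2 weekdays
Total business days: 5 + 2 = 7

7


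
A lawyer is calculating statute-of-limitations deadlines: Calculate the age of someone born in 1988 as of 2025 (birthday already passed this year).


Birth year: 1988
Current year: 2025
Age = current year - birth year
Age = 2025 - 1988 = 37

37


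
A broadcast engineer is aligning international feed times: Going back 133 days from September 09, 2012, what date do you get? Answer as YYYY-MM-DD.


Start: 2012-09-09
Subtracting 133 days
Days already passed in September: 9
After going back through September: 124 more days to subtract
August 2012: 31 days, 93 remaining
July 2012: 31 days, 62 remaining
June 2012: 30 days, 32 remaining
May 2012: 31 days, 1 remaining
Result: 2012-04-29

2012-04-29


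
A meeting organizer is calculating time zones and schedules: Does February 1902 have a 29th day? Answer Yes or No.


Year: 1902
Divisible by 4? 1902 / 4 = 475.5 -> No
Not divisible by 4, so NOT a leap year

No


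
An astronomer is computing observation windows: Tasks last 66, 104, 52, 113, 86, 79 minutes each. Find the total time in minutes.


Durations: 66, 104, 52, 113, 86, 79
Running sum: 66
+ 104 = 170
+ 52 = 222
+ 113 = 335
+ 86 = 421
+ 79 = 500
Total duration: 500 minutes
That is 8 hours and 20 minutes

500


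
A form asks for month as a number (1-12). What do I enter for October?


Calendar month order:
9. September
10. October <--
11. November
October is month number 10

10


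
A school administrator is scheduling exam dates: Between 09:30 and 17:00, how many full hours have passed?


Start: 09:30
End: 17:00
Hour difference: 17 - 9 = 8 hours
Minute difference: 0 - 30 = -30 minutes
Total minutes: 450
Complete hours: 450 / 60 = 7 (remainder 30)

7


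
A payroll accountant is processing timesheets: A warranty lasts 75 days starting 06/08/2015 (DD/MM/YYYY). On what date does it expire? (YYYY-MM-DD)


Start: 2015-08-06
Adding 75 days
Days remaining in August: 25
After August: 50 days still to add
September 2015: 30 days, 20 remaining
October 2015 has 31 days, need 20
Result: 2015-10-20

2015-10-20


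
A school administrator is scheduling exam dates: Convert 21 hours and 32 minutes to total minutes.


Hours: 21
Extra minutes: 32
Minutes per hour: 60
Hours to minutes: 21 x 60 = 1260
Total: 1260 + 32 = 1292

1292


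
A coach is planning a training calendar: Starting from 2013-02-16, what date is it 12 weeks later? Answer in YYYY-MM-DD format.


Start: 2013-02-16
Weeks to add: 12
Convert to days: 12 x 7 = 84 days
Add 84 days to 2013-02-16
Result: 2013-05-11

2013-05-11


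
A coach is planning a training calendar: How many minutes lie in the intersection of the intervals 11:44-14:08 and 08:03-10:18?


Interval A: [704, 848] minutes from midnight
Interval B: [483, 618] minutes from midnight
Overlap start = max(704, 483) = 704
Overlap end = min(848, 618) = 618
End <= start, so the intervals do not overlap: 0 minutes

0


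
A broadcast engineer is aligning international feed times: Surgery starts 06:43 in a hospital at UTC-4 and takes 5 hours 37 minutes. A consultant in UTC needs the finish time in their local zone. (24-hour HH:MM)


Start: 06:43 in UTC-4
Step 1 - add duration:
  minutes: 43 + 37 = 80 (carry 1h)
  hours: 6 + 5 + 1 = 12
  end in UTC-4: 12:20
Step 2 - convert UTC-4 -> UTC:
  offset difference: 0 - (-4) = 4 hours
  12 + (4) = 16 -> mod 24 = 16
Result: 16:20 in UTC

16:20


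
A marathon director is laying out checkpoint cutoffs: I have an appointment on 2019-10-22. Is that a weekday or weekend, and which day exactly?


Date: 2019-10-22
January 1, 2019 is a Tuesday
Day of year: 295
Offset from Jan 1: 294 days
294 mod 7 = 0
Result: Tuesday

Tuesday


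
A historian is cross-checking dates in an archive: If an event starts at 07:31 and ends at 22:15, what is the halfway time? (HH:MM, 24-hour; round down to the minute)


Start time: 07:31 = 451 minutes from midnight
End time: 22:15 = 1335 minutes from midnight
Sum: 451 + 1335 = 1786
Midpoint: 1786 / 2 = 893 minutes
Convert: 893 / 60 = 14 hours, 53 minutes
Result: 14:53

14:53


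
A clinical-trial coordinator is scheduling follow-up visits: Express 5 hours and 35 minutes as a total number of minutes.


Hours: 5
Extra minutes: 35
Minutes per hour: 60
Hours to minutes: 5 x 60 = 300
Total: 300 + 35 = 335

335


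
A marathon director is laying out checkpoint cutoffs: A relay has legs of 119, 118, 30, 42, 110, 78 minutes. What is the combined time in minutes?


Durations: 119, 118, 30, 42, 110, 78
Running sum: 119
+ 118 = 237
+ 30 = 267
+ 42 = 309
+ 110 = 419
+ 78 = 497
Total duration: 497 minutes
That is 8 hours and 17 minutes

497


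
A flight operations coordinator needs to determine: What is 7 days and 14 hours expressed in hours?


Days: 7
Extra hours: 14
Hours per day: 24
Days to hours: 7 x 24 = 168
Total: 168 + 14 = 182

182


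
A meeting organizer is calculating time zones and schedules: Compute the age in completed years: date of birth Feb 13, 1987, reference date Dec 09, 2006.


Birth: 1987-02-13
Reference: 2006-12-09
Year difference: 2006 - 1987 = 19
Has birthday (02-13) occurred by 12-09? Yes
Age in full years: 19

19


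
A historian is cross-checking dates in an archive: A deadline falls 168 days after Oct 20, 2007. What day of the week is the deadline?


Start: 2007-10-20 (Saturday)
Step 1 - find target date: add 168 days
  2007-10-20 + 168 days = 2008-04-05
Step 2 - day of week:
  168 mod 7 = 0
  Saturday + 0 days -> Saturday
Result: Saturday (2008-04-05)

Saturday


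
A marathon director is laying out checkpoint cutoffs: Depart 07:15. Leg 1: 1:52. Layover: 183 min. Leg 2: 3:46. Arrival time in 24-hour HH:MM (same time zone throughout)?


Depart: 07:15
Leg 1: +112 min -> 09:07
Layover: +183 min -> 12:10
Leg 2: +226 min -> 15:56
Total travel: 521 minutes = 8h 41m
Arrival: 15:56

15:56


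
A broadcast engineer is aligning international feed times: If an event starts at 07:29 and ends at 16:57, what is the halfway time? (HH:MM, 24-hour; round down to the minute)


Start time: 07:29 = 449 minutes from midnight
End time: 16:57 = 1017 minutes from midnight
Sum: 449 + 1017 = 1466
Midpoint: 1466 / 2 = 733 minutes
Convert: 733 / 60 = 12 hours, 13 minutes
Result: 12:13

12:13


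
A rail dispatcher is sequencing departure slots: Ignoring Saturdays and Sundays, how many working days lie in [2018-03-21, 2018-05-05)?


Start: 2018-03-21 (Wednesday)
End (exclusive): 2018-05-05 (Saturday)
Total calendar days: 45
Full weeks: 45 // 7 = 6 -> 30 weekdays
Remaining 3 days starting on Wednesday:
  Wed(w), Thu(w), Fri(w) -> 3 weekdays
Total business days: 30 + 3 = 33

33


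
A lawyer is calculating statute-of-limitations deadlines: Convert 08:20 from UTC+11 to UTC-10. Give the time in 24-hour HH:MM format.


Local time: 08:20 at UTC+11 (offset 11h)
Target zone: UTC-10 (offset -10h)
Difference: -10 - (11) = -21 hours
Calculation: 8 + (-21) = -13
Wraparound: (-13) mod 24 = 11
Result: 11:20

11:20


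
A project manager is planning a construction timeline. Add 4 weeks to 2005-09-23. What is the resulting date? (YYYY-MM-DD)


Start: 2005-09-23
Weeks to add: 4
Convert to days: 4 x 7 = 28 days
Add 28 days to 2005-09-23
Result: 2005-10-21

2005-10-21


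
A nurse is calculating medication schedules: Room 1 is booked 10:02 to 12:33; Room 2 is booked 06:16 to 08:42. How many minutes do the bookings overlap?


Interval A: [602, 753] minutes from midnight
Interval B: [376, 522] minutes from midnight
Overlap start = max(602, 376) = 602
Overlap end = min(753, 522) = 522
End <= start, so the intervals do not overlap: 0 minutes

0


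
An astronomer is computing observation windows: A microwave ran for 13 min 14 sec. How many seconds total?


Minutes: 13
Extra seconds: 14
Seconds per minute: 60
Minutes to seconds: 13 x 60 = 780
Total: 780 + 14 = 794

794


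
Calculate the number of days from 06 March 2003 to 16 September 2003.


Start date: 2003-03-06
End date: 2003-09-16
Mar 2003: +26 days
Apr 2003: +30 days
May 2003: +31 days
... (4 more months)
Total: 194 days

194


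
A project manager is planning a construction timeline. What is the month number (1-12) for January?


Calendar month order:
1. January <--
2. February
January is month number 1

1


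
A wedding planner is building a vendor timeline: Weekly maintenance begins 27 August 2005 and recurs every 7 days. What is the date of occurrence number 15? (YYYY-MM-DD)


First occurrence: 2005-08-27 (occurrence 1)
Each occurrence is 7 days after the previous.
Occurrence 15 is 14 weeks after the first.
14 weeks = 98 days
2005-08-27 + 98 days = 2005-12-03

2005-12-03


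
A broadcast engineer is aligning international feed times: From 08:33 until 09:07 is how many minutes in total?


Start time: 08:33 = 513 minutes from midnight
End time: 09:07 = 547 minutes from midnight
Difference: 547 - 513 = 34 minutes
That is 0 hours and 34 minutes

34


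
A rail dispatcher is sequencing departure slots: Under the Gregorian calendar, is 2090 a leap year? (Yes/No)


Year: 2090
Divisible by 4? 2090 / 4 = 522.5 -> No
Not divisible by 4, so NOT a leap year

No


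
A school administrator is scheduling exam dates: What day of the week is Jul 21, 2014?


Date: 2014-07-21
January 1, 2014 is a Wednesday
Day of year: 202
Offset from Jan 1: 201 days
201 mod 7 = 5
Result: Monday

Monday


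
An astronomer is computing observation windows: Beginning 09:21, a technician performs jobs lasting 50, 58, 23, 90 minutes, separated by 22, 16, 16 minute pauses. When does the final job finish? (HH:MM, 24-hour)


Start: 09:21 = 561 min from midnight
  after task 1 (50 min): 10:11
  after break (22 min): 10:33
  after task 2 (58 min): 11:31
  after break (16 min): 11:47
  after task 3 (23 min): 12:10
  after break (16 min): 12:26
  after task 4 (90 min): 13:56
Total elapsed: 275 minutes
End time: 13:56

13:56


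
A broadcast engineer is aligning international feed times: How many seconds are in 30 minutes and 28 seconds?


Minutes: 30
Seconds: 28
Convert minutes to seconds: 30 x 60 = 1800
Add remaining seconds: 1800 + 28 = 1828

1828


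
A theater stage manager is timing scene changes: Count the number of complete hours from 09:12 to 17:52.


Start: 09:12
End: 17:52
Hour difference: 17 - 9 = 8 hours
Minute difference: 52 - 12 = 40 minutes
Total minutes: 520
Complete hours: 520 / 60 = 8 (remainder 40)

8


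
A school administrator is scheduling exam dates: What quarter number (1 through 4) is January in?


Month: January (month 1)
Q1: January-March (months 1-3)
Q2: April-June (months 4-6)
Q3: July-September (months 7-9)
Q4: October-December (months 10-12)
Month 1 falls in Q1

1


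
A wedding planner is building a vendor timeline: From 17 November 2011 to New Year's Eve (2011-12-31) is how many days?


Start: November 17, 2011
End: December 31, 2011
Days left in November: 13
December: 31
Sum of remaining months: 31
Total: 13 + 31 = 44

44


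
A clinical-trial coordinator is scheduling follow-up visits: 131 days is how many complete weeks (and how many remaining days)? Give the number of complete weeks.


Total days: 131
Days per week: 7
Division: 131 / 7 = 18 remainder 5
Complete weeks: 18
Remaining days: 5

18


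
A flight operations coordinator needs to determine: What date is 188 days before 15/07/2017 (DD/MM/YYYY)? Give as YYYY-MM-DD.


Start: 2017-07-15
Subtracting 188 days
Days already passed in July: 15
After going back through July: 173 more days to subtract
June 2017: 30 days, 143 remaining
May 2017: 31 days, 112 remaining
April 2017: 30 days, 82 remaining
March 2017: 31 days, 51 remaining
Result: 2017-01-08

2017-01-08


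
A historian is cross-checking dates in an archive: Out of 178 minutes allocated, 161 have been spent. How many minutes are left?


Total budget: 178 minutes
Time used: 161 minutes
Remaining: 178 - 161 = 17 minutes
Percent used: 90.4%
Percent remaining: 9.6%

17


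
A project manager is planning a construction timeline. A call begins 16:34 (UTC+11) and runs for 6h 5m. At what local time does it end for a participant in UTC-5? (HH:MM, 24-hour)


Start: 16:34 in UTC+11
Step 1 - add duration:
  minutes: 34 + 5 = 39
  hours: 16 + 6 + 0 = 22
  end in UTC+11: 22:39
Step 2 - convert UTC+11 -> UTC-5:
  offset difference: -5 - (11) = -16 hours
  22 + (-16) = 6 -> mod 24 = 6
Result: 06:39 in UTC-5

06:39


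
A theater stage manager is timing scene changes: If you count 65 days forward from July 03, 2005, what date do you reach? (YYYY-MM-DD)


Start: 2005-07-03
Adding 65 days
Days remaining in July: 28
After July: 37 days still to add
August 2005: 31 days, 6 remaining
September 2005 has 30 days, need 6
Result: 2005-09-06

2005-09-06


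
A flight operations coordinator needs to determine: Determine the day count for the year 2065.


Year: 2065
Check leap year rules:
Divisible by 4? No
2065 is not a leap year
Days: 365

365


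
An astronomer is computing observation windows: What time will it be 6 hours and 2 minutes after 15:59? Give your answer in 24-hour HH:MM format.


Start time: 15:59
Adding: 6 hours 2 minutes
Minutes: 59 + 2 = 61
Minute overflow: 61 >= 60, so carry 1 hour, minutes = 1
Hours: 15 + 6 + 1 = 22
Result: 22:01

22:01


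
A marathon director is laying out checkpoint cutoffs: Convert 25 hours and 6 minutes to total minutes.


Hours: 25
Minutes: 6
Convert hours to minutes: 25 x 60 = 1500
Add remaining minutes: 1500 + 6 = 1506

1506


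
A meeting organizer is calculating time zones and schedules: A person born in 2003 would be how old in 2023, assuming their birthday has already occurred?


Birth year: 2003
Current year: 2023
Age = current year - birth year
Age = 2023 - 2003 = 20

20


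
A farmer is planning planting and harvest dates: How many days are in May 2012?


Month: May
Year: 2012
May is a 31-day month
Total: 31 days

31


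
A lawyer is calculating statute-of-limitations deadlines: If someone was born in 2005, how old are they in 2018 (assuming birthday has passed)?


Birth year: 2005
Current year: 2018
Age = current year - birth year
Age = 2018 - 2005 = 13

13


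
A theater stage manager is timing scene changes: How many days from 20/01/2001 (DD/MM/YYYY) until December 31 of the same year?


Start: January 20, 2001
End: December 31, 2001
Days left in January: 11
February: 28
March: 31
April: 30
May: 31
... plus remaining months
Sum of remaining months: 334
Total: 11 + 334 = 345

345


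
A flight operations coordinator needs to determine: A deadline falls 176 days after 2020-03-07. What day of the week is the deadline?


Start: 2020-03-07 (Saturday)
Step 1 - find target date: add 176 days
  2020-03-07 + 176 days = 2020-08-30
Step 2 - day of week:
  176 mod 7 = 1
  Saturday + 1 days -> Sunday
Result: Sunday (2020-08-30)

Sunday


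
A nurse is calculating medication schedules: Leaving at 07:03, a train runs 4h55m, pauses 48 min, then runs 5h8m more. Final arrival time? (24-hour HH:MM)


Depart: 07:03
Leg 1: +295 min -> 11:58
Layover: +48 min -> 12:46
Leg 2: +308 min -> 17:54
Total travel: 651 minutes = 10h 51m
Arrival: 17:54

17:54


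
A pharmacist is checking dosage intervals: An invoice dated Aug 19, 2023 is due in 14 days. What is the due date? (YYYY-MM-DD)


Start: 2023-08-19
Adding 14 days
Days remaining in August: 12
After August: 2 days still to add
September 2023 has 30 days, need 2
Result: 2023-09-02

2023-09-02


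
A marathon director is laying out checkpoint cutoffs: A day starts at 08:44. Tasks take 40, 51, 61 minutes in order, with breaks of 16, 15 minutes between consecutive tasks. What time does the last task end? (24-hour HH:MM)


Start: 08:44 = 524 min from midnight
  after task 1 (40 min): 09:24
  after break (16 min): 09:40
  after task 2 (51 min): 10:31
  after break (15 min): 10:46
  after task 3 (61 min): 11:47
Total elapsed: 183 minutes
End time: 11:47

11:47


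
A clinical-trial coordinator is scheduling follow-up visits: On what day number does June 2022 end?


Month: June
Year: 2022
June is a 30-day month
Total: 30 days

30


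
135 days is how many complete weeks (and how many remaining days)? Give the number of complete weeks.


Total days: 135
Days per week: 7
Division: 135 / 7 = 19 remainder 2
Complete weeks: 19
Remaining days: 2

19


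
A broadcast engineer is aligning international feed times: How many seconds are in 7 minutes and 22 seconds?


Minutes: 7
Seconds: 22
Convert minutes to seconds: 7 x 60 = 420
Add remaining seconds: 420 + 22 = 442

442


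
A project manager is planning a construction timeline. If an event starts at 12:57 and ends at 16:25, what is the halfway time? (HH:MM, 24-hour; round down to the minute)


Start time: 12:57 = 777 minutes from midnight
End time: 16:25 = 985 minutes from midnight
Sum: 777 + 985 = 1762
Midpoint: 1762 / 2 = 881 minutes
Convert: 881 / 60 = 14 hours, 41 minutes
Result: 14:41

14:41


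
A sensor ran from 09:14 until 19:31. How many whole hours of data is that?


Start: 09:14
End: 19:31
Hour difference: 19 - 9 = 10 hours
Minute difference: 31 - 14 = 17 minutes
Total minutes: 617
Complete hours: 617 / 60 = 10 (remainder 17)

10


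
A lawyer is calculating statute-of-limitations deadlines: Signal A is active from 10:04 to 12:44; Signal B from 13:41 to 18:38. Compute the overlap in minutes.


Interval A: [604, 764] minutes from midnight
Interval B: [821, 1118] minutes from midnight
Overlap start = max(604, 821) = 821
Overlap end = min(764, 1118) = 764
End <= start, so the intervals do not overlap: 0 minutes

0


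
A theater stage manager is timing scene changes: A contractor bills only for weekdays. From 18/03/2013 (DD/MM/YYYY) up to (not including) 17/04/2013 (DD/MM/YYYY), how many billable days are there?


Start: 2013-03-18 (Monday)
End (exclusive): 2013-04-17 (Wednesday)
Total calendar days: 30
Full weeks: 30 // 7 = 4 -> 20 weekdays
Remaining 2 days starting on Monday:
  Mon(w), Tue(w) -> 2 weekdays
Total business days: 20 + 2 = 22

22


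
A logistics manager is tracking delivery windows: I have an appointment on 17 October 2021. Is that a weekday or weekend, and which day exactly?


Date: 2021-10-17
January 1, 2021 is a Friday
Day of year: 290
Offset from Jan 1: 289 days
289 mod 7 = 2
Result: Sunday

Sunday


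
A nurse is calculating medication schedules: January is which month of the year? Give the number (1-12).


Calendar month order:
1. January <--
2. February
January is month number 1

1


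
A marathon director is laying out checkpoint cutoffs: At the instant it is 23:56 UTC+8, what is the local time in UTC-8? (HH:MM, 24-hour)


Local time: 23:56 at UTC+8 (offset 8h)
Target zone: UTC-8 (offset -8h)
Difference: -8 - (8) = -16 hours
Calculation: 23 + (-16) = 7
Result: 07:56

07:56


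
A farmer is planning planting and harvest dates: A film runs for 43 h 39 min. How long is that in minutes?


Hours: 43
Minutes: 39
Convert hours to minutes: 43 x 60 = 2580
Add remaining minutes: 2580 + 39 = 2619

2619


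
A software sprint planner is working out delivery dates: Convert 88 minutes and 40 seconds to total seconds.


Minutes: 88
Extra seconds: 40
Seconds per minute: 60
Minutes to seconds: 88 x 60 = 5280
Total: 5280 + 40 = 5320

5320


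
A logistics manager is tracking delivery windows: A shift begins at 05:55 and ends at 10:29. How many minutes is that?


Start time: 05:55 = 355 minutes from midnight
End time: 10:29 = 629 minutes from midnight
Difference: 629 - 355 = 274 minutes
That is 4 hours and 34 minutes

274


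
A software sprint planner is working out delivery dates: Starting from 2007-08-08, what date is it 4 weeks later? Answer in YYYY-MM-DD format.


Start: 2007-08-08
Weeks to add: 4
Convert to days: 4 x 7 = 28 days
Add 28 days to 2007-08-08
Result: 2007-09-05

2007-09-05


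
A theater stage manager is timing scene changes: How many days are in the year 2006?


Year: 2006
Check leap year rules:
Divisible by 4? No
2006 is not a leap year
Days: 365

365


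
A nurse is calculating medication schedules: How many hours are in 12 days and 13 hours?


Days: 12
Extra hours: 13
Hours per day: 24
Days to hours: 12 x 24 = 288
Total: 288 + 13 = 301

301


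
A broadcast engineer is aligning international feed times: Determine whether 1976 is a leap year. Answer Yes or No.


Year: 1976
Divisible by 4? 1976 / 4 = 494.0 -> Yes
Divisible by 100? 1976 / 100 = 19.76 -> No
Divisible by 4 but not 100, so it IS a leap year

Yes


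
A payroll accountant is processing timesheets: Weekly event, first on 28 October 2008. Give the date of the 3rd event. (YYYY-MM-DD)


First occurrence: 2008-10-28 (occurrence 1)
Each occurrence is 7 days after the previous.
Occurrence 3 is 2 weeks after the first.
2 weeks = 14 days
2008-10-28 + 14 days = 2008-11-11

2008-11-11


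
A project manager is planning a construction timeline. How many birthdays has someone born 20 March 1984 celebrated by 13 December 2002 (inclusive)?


Birth: 1984-03-20
Reference: 2002-12-13
Year difference: 2002 - 1984 = 18
Has birthday (03-20) occurred by 12-13? Yes
Age in full years: 18

18


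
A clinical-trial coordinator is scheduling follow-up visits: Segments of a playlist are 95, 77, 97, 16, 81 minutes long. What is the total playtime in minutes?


Durations: 95, 77, 97, 16, 81
Running sum: 95
+ 77 = 172
+ 97 = 269
+ 16 = 285
+ 81 = 366
Total duration: 366 minutes
That is 6 hours and 6 minutes

366


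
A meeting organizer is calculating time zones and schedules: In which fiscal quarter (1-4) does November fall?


Month: November (month 11)
Q1: January-March (months 1-3)
Q2: April-June (months 4-6)
Q3: July-September (months 7-9)
Q4: October-December (months 10-12)
Month 11 falls in Q4

4


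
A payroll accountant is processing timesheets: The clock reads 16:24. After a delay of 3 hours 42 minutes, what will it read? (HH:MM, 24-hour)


Start time: 16:24
Adding: 3 hours 42 minutes
Minutes: 24 + 42 = 66
Minute overflow: 66 >= 60, so carry 1 hour, minutes = 6
Hours: 16 + 3 + 1 = 20
Result: 20:06

20:06


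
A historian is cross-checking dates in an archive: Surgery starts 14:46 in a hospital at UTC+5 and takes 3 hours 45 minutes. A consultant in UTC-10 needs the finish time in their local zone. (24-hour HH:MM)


Start: 14:46 in UTC+5
Step 1 - add duration:
  minutes: 46 + 45 = 91 (carry 1h)
  hours: 14 + 3 + 1 = 18
  end in UTC+5: 18:31
Step 2 - convert UTC+5 -> UTC-10:
  offset difference: -10 - (5) = -15 hours
  18 + (-15) = 3 -> mod 24 = 3
Result: 03:31 in UTC-10

03:31


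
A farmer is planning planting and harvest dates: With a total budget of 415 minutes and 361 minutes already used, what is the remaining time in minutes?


Total budget: 415 minutes
Time used: 361 minutes
Remaining: 415 - 361 = 54 minutes
Percent used: 87.0%
Percent remaining: 13.0%

54


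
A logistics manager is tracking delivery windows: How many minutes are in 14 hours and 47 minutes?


Hours: 14
Extra minutes: 47
Minutes per hour: 60
Hours to minutes: 14 x 60 = 840
Total: 840 + 47 = 887

887


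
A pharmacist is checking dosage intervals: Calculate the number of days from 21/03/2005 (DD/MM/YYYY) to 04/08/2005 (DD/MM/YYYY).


Start date: 2005-03-21
End date: 2005-08-04
Mar 2005: +11 days
Apr 2005: +30 days
May 2005: +31 days
... (3 more months)
Total: 136 days

136


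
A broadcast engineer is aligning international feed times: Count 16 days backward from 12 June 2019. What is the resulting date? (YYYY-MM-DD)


Start: 2019-06-12
Subtracting 16 days
Days already passed in June: 12
After going back through June: 4 more days to subtract
May 2019 has 31 days, need 4
Result: 2019-05-27

2019-05-27


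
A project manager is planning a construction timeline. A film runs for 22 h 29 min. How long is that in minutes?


Hours: 22
Minutes: 29
Convert hours to minutes: 22 x 60 = 1320
Add remaining minutes: 1320 + 29 = 1349

1349


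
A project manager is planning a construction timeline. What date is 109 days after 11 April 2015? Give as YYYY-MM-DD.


Start: 2015-04-11
Adding 109 days
Days remaining in April: 19
After April: 90 days still to add
May 2015: 31 days, 59 remaining
June 2015: 30 days, 29 remaining
July 2015 has 31 days, need 29
Result: 2015-07-29

2015-07-29


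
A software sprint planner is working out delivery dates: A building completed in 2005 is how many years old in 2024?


Birth year: 2005
Current year: 2024
Age = current year - birth year
Age = 2024 - 2005 = 19

19


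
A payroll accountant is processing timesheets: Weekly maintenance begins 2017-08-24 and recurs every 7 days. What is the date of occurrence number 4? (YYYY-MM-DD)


First occurrence: 2017-08-24 (occurrence 1)
Each occurrence is 7 days after the previous.
Occurrence 4 is 3 weeks after the first.
3 weeks = 21 days
2017-08-24 + 21 days = 2017-09-14

2017-09-14


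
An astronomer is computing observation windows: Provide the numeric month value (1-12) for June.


Calendar month order:
5. May
6. June <--
7. July
June is month number 6

6


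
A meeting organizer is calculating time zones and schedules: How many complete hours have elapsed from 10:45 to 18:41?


Start: 10:45
End: 18:41
Hour difference: 18 - 10 = 8 hours
Minute difference: 41 - 45 = -4 minutes
Total minutes: 476
Complete hours: 476 / 60 = 7 (remainder 56)

7


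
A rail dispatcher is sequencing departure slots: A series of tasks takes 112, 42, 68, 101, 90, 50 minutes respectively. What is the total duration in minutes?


Durations: 112, 42, 68, 101, 90, 50
Running sum: 112
+ 42 = 154
+ 68 = 222
+ 101 = 323
+ 90 = 413
+ 50 = 463
Total duration: 463 minutes
That is 7 hours and 43 minutes

463


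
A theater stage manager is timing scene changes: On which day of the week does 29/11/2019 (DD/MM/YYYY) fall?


Date: 2019-11-29
January 1, 2019 is a Tuesday
Day of year: 333
Offset from Jan 1: 332 days
332 mod 7 = 3
Result: Friday

Friday


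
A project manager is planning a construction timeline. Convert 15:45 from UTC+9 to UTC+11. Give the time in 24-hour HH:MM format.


Local time: 15:45 at UTC+9 (offset 9h)
Target zone: UTC+11 (offset 11h)
Difference: 11 - (9) = 2 hours
Calculation: 15 + (2) = 17
Result: 17:45

17:45


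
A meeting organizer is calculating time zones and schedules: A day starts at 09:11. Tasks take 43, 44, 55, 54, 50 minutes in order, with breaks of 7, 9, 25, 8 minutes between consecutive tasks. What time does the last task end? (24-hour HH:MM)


Start: 09:11 = 551 min from midnight
  after task 1 (43 min): 09:54
  after break (7 min): 10:01
  after task 2 (44 min): 10:45
  after break (9 min): 10:54
  after task 3 (55 min): 11:49
  after break (25 min): 12:14
  after task 4 (54 min): 13:08
  after break (8 min): 13:16
  after task 5 (50 min): 14:06
Total elapsed: 295 minutes
End time: 14:06

14:06


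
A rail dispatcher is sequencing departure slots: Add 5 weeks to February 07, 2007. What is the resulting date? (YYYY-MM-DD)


Start: 2007-02-07
Weeks to add: 5
Convert to days: 5 x 7 = 35 days
Add 35 days to 2007-02-07
Result: 2007-03-14

2007-03-14


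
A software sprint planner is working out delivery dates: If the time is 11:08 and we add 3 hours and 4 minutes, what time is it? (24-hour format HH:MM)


Start time: 11:08
Adding: 3 hours 4 minutes
Minutes: 8 + 4 = 12
Hours: 11 + 3 + 0 = 14
Result: 14:12

14:12


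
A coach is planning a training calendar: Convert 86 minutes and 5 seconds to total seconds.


Minutes: 86
Extra seconds: 5
Seconds per minute: 60
Minutes to seconds: 86 x 60 = 5160
Total: 5160 + 5 = 5165

5165


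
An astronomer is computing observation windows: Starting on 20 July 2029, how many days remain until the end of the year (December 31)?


Start: July 20, 2029
End: December 31, 2029
Days left in July: 11
August: 31
September: 30
October: 31
November: 30
... plus remaining months
Sum of remaining months: 153
Total: 11 + 153 = 164

164


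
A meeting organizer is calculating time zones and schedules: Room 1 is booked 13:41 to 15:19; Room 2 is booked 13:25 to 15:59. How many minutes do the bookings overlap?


Interval A: [821, 919] minutes from midnight
Interval B: [805, 959] minutes from midnight
Overlap start = max(821, 805) = 821
Overlap end = min(919, 959) = 919
Overlap = 919 - 821 = 98 minutes

98


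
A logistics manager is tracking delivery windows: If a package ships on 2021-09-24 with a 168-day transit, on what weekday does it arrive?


Start: 2021-09-24 (Friday)
Step 1 - find target date: add 168 days
  2021-09-24 + 168 days = 2022-03-11
Step 2 - day of week:
  168 mod 7 = 0
  Friday + 0 days -> Friday
Result: Friday (2022-03-11)

Friday


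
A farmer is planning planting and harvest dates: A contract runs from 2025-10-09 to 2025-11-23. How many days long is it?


Start date: 2025-10-09
End date: 2025-11-23
Oct 2025: +23 days
Nov 2025: +22 days
Total: 45 days

45


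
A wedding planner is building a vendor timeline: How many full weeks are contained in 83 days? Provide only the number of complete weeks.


Total days: 83
Days per week: 7
Division: 83 / 7 = 11 remainder 6
Complete weeks: 11
Remaining days: 6

11


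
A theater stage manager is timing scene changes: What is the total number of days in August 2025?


Month: August
Year: 2025
August is a 31-day month
Total: 31 days

31


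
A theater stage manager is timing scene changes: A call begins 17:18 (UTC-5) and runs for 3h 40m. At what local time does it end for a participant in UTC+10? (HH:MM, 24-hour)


Start: 17:18 in UTC-5
Step 1 - add duration:
  minutes: 18 + 40 = 58
  hours: 17 + 3 + 0 = 20
  end in UTC-5: 20:58
Step 2 - convert UTC-5 -> UTC+10:
  offset difference: 10 - (-5) = 15 hours
  20 + (15) = 35 -> mod 24 = 11
Result: 11:58 in UTC+10

11:58


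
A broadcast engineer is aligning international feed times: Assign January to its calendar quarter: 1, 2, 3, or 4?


Month: January (month 1)
Q1: January-March (months 1-3)
Q2: April-June (months 4-6)
Q3: July-September (months 7-9)
Q4: October-December (months 10-12)
Month 1 falls in Q1

1


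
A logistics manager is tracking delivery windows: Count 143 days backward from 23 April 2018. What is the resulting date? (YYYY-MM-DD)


Start: 2018-04-23
Subtracting 143 days
Days already passed in April: 23
After going back through April: 120 more days to subtract
March 2018: 31 days, 89 remaining
February 2018: 28 days, 61 remaining
January 2018: 31 days, 30 remaining
December 2017 has 31 days, need 30
Result: 2017-12-01

2017-12-01


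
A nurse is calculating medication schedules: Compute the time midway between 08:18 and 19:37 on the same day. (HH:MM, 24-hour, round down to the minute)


Start time: 08:18 = 498 minutes from midnight
End time: 19:37 = 1177 minutes from midnight
Sum: 498 + 1177 = 1675
Midpoint: 1675 / 2 = 837 minutes
Convert: 837 / 60 = 13 hours, 57 minutes
Result: 13:57

13:57


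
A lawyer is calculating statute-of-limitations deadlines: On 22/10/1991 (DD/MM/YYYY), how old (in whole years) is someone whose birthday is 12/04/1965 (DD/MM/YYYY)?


Birth: 1965-04-12
Reference: 1991-10-22
Year difference: 1991 - 1965 = 26
Has birthday (04-12) occurred by 10-22? Yes
Age in full years: 26

26


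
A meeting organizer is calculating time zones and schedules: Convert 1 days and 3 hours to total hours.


Days: 1
Extra hours: 3
Hours per day: 24
Days to hours: 1 x 24 = 24
Total: 24 + 3 = 27

27


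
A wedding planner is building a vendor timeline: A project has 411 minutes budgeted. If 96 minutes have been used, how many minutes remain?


Total budget: 411 minutes
Time used: 96 minutes
Remaining: 411 - 96 = 315 minutes
Percent used: 23.4%
Percent remaining: 76.6%

315


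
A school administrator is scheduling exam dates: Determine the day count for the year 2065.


Year: 2065
Check leap year rules:
Divisible by 4? No
2065 is not a leap year
Days: 365

365


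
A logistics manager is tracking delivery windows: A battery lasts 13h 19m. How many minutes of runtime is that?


Hours: 13
Extra minutes: 19
Minutes per hour: 60
Hours to minutes: 13 x 60 = 780
Total: 780 + 19 = 799

799


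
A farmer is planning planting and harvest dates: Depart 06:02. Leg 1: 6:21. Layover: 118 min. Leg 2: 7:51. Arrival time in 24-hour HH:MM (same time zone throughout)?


Depart: 06:02
Leg 1: +381 min -> 12:23
Layover: +118 min -> 14:21
Leg 2: +471 min -> 22:12
Total travel: 970 minutes = 16h 10m
Arrival: 22:12

22:12


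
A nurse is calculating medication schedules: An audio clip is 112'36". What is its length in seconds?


Minutes: 112
Seconds: 36
Convert minutes to seconds: 112 x 60 = 6720
Add remaining seconds: 6720 + 36 = 6756

6756


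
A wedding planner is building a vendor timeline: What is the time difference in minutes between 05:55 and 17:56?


Start time: 05:55 = 355 minutes from midnight
End time: 17:56 = 1076 minutes from midnight
Difference: 1076 - 355 = 721 minutes
That is 12 hours and 1 minutes

721


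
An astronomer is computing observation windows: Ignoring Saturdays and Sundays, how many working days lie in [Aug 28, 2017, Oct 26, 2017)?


Start: 2017-08-28 (Monday)
End (exclusive): 2017-10-26 (Thursday)
Total calendar days: 59
Full weeks: 59 // 7 = 8 -> 40 weekdays
Remaining 3 days starting on Monday:
  Mon(w), Tue(w), Wed(w) -> 3 weekdays
Total business days: 40 + 3 = 43

43


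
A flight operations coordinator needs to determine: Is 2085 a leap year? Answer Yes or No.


Year: 2085
Divisible by 4? 2085 / 4 = 521.25 -> No
Not divisible by 4, so NOT a leap year

No


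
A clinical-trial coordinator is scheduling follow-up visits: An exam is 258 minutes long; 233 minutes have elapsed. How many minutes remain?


Total budget: 258 minutes
Time used: 233 minutes
Remaining: 258 - 233 = 25 minutes
Percent used: 90.3%
Percent remaining: 9.7%

25


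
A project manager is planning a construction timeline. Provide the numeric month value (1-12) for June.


Calendar month order:
5. May
6. June <--
7. July
June is month number 6

6
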